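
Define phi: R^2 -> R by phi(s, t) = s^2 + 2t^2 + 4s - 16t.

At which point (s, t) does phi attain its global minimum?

phi(s,t) separates as P(s) + Q(t), so its minimum is min P + min Q.
P'(s) = 2s + 4 vanishes at s ∈ {-2}; Q'(t) = 4(t - 4) vanishes at t ∈ {4}.
Local minima of P (where P''>0): P(-2)=-4. Local minima of Q: Q(4)=-32.
So the global minimum of phi is P(-2) + Q(4) = -4 − 32 = -36, attained at (-2, 4).

(-2, 4)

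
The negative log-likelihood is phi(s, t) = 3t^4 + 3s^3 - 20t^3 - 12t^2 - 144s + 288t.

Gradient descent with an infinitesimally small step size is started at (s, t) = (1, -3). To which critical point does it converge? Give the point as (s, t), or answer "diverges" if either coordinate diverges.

phi is separable, so gradient descent decouples: s follows -∂phi/∂s, t follows -∂phi/∂t.
∂phi/∂s = 9(s - 4)(s + 4); at s=1 this is -135, so s increases.
∂phi/∂t = 12(t - 4)(t - 3)(t + 2); at t=-3 this is -504, so t increases.
s converges to its nearest critical value 4 (a local min of the s-part); t converges to -2. The iterate converges to (4, -2).

(4, -2)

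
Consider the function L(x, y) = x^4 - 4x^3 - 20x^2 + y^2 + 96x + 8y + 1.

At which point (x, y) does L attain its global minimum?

(-3, -4)

L(x,y) separates as P(x) + Q(y) + 1, so its minimum is min P + min Q + 1.
P'(x) = 4(x - 4)(x - 2)(x + 3) vanishes at x ∈ {-3, 2, 4}; Q'(y) = 2y + 8 vanishes at y ∈ {-4}.
Local minima of P (where P''>0): P(-3)=-279, P(4)=64. Local minima of Q: Q(-4)=-16.
So the global minimum of L is P(-3) + Q(-4) + 1 = -279 − 16 + 1 = -294, attained at (-3, -4).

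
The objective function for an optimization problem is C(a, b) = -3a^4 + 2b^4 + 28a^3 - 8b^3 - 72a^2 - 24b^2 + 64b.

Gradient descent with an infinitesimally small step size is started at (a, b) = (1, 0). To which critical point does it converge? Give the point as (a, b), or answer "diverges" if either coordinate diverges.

(3, -2)

C is separable, so gradient descent decouples: a follows -∂C/∂a, b follows -∂C/∂b.
∂C/∂a = -12a(a - 4)(a - 3); at a=1 this is -72, so a increases.
∂C/∂b = 8(b - 4)(b - 1)(b + 2); at b=0 this is 64, so b decreases.
a converges to its nearest critical value 3 (a local min of the a-part); b converges to -2. The iterate converges to (3, -2).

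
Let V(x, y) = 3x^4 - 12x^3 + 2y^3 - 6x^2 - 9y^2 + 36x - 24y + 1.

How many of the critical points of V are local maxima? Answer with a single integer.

V separates as a function of x plus a function of y, so ∇V=0 decouples.
∂V/∂x = 12(x - 3)(x - 1)(x + 1) = 0 at x ∈ {-1, 1, 3}; ∂V/∂y = 6(y - 4)(y + 1) = 0 at y ∈ {-1, 4}.
The Hessian is diagonal: diag(V_xx, V_yy). Second derivatives: V_xx(-1)=96, V_xx(1)=-48, V_xx(3)=96; V_yy(-1)=-30, V_yy(4)=30.
Local maxima occur where both diagonal entries negative: (1, -1). Count: 1.

1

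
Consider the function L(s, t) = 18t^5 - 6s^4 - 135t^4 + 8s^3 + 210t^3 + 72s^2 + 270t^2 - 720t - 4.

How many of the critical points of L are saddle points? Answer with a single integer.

6

L separates as a function of s plus a function of t, so ∇L=0 decouples.
∂L/∂s = -24s(s - 3)(s + 2) = 0 at s ∈ {-2, 0, 3}; ∂L/∂t = 90(t - 4)(t - 2)(t - 1)(t + 1) = 0 at t ∈ {-1, 1, 2, 4}.
The Hessian is diagonal: diag(L_ss, L_tt). Second derivatives: L_ss(-2)=-240, L_ss(0)=144, L_ss(3)=-360; L_tt(-1)=-2700, L_tt(1)=540, L_tt(2)=-540, L_tt(4)=2700.
Saddle points occur where the two diagonal entries have opposite signs: (-2, 1), (-2, 4), (0, -1), (0, 2), (3, 1), (3, 4). Count: 6.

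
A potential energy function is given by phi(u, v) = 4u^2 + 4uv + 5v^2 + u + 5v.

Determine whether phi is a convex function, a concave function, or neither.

convex

phi is quadratic, so its Hessian is the constant matrix H = [[8, 4], [4, 10]].
det(H) = 64, tr(H) = 18.
det(H) > 0 and tr(H) > 0, so H is positive definite everywhere: convex.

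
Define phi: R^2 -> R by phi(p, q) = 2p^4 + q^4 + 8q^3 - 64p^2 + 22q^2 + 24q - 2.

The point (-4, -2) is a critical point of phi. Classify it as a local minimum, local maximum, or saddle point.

The mixed partial ∂²phi/∂p∂q is 0, so the Hessian at any point is diag(phi_pp, phi_qq) = diag(8(3p^2 - 16), 4(3q^2 + 12q + 11)).
At (-4, -2): H = diag(256, -4).
The eigenvalues have opposite signs, so H is indefinite: a saddle point.

saddle point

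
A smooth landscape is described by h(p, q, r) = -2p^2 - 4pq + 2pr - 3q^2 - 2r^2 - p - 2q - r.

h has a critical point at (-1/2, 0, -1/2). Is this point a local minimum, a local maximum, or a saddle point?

local maximum

The Hessian is constant: H = [[-4, -4, 2], [-4, -6, 0], [2, 0, -4]].
Leading principal minors: Δ₁ = -4, Δ₂ = 8, Δ₃ = -8.
The minors alternate sign starting negative (−, +, −), so H is negative definite: a local maximum.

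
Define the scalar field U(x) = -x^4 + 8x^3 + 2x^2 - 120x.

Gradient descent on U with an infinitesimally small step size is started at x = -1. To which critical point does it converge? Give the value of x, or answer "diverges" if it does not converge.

U'(x) = -4(x - 5)(x - 3)(x + 2), so U'(-1) = -96.
Gradient descent moves in the -U' direction, i.e. x is increasing.
The nearest critical point in that direction is x = 3, where U'' = 40 > 0 (a local minimum). The iterate converges there.

3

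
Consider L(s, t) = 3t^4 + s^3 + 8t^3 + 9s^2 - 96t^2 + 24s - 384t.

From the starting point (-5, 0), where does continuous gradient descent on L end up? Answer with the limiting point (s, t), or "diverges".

diverges

L is separable, so gradient descent decouples: s follows -∂L/∂s, t follows -∂L/∂t.
∂L/∂s = 3(s + 2)(s + 4); at s=-5 this is 9, so s decreases.
∂L/∂t = 12(t - 4)(t + 2)(t + 4); at t=0 this is -384, so t increases.
The s-coordinate has no critical point in that direction and runs off to infinity.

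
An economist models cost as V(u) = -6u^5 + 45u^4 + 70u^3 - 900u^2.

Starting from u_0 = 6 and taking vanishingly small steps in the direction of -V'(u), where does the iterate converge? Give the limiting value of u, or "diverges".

diverges

V'(u) = -30u(u - 5)(u - 4)(u + 3), so V'(6) = -3240.
Gradient descent moves in the -V' direction, i.e. u is increasing.
There is no critical point above u=6, and V' keeps the same sign, so the iterate runs off to +∞.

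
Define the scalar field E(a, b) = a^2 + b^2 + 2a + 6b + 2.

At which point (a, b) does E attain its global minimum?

(-1, -3)

E(a,b) separates as P(a) + Q(b) + 2, so its minimum is min P + min Q + 2.
P'(a) = 2a + 2 vanishes at a ∈ {-1}; Q'(b) = 2b + 6 vanishes at b ∈ {-3}.
Local minima of P (where P''>0): P(-1)=-1. Local minima of Q: Q(-3)=-9.
So the global minimum of E is P(-1) + Q(-3) + 2 = -1 − 9 + 2 = -8, attained at (-1, -3).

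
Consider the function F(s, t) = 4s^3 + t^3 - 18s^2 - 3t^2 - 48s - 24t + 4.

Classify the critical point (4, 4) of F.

The mixed partial ∂²F/∂s∂t is 0, so the Hessian at any point is diag(F_ss, F_tt) = diag(12(2s - 3), 6(t - 1)).
At (4, 4): H = diag(60, 18).
Both eigenvalues are positive, so H is positive definite: a local minimum.

local minimum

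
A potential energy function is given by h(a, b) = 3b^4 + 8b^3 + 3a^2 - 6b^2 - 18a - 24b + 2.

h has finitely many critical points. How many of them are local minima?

2

h separates as a function of a plus a function of b, so ∇h=0 decouples.
∂h/∂a = 6(a - 3) = 0 at a ∈ {3}; ∂h/∂b = 12(b - 1)(b + 1)(b + 2) = 0 at b ∈ {-2, -1, 1}.
The Hessian is diagonal: diag(h_aa, h_bb). Second derivatives: h_aa(3)=6; h_bb(-2)=36, h_bb(-1)=-24, h_bb(1)=72.
Local minima occur where both diagonal entries positive: (3, -2), (3, 1). Count: 2.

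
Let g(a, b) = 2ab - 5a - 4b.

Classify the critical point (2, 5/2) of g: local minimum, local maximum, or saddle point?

The Hessian of g is constant: H = [[0, 2], [2, 0]].
det(H) = 0·0 − 2² = -4.
Since det(H) < 0, H is indefinite and the critical point is a saddle point.

saddle point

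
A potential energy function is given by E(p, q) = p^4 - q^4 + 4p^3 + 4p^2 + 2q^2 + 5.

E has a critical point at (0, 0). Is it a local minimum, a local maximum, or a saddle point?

The mixed partial ∂²E/∂p∂q is 0, so the Hessian at any point is diag(E_pp, E_qq) = diag(4(3p^2 + 6p + 2), 4(-3q^2 + 1)).
At (0, 0): H = diag(8, 4).
Both eigenvalues are positive, so H is positive definite: a local minimum.

local minimum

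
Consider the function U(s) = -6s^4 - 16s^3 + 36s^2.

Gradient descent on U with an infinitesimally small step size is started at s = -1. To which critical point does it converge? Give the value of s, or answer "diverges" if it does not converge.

0

U'(s) = -24s(s - 1)(s + 3), so U'(-1) = -96.
Gradient descent moves in the -U' direction, i.e. s is increasing.
The nearest critical point in that direction is s = 0, where U'' = 72 > 0 (a local minimum). The iterate converges there.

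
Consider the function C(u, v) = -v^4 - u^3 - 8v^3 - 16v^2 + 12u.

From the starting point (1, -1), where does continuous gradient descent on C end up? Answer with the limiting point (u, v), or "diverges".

(-2, -2)

C is separable, so gradient descent decouples: u follows -∂C/∂u, v follows -∂C/∂v.
∂C/∂u = -3(u - 2)(u + 2); at u=1 this is 9, so u decreases.
∂C/∂v = -4v(v + 2)(v + 4); at v=-1 this is 12, so v decreases.
u converges to its nearest critical value -2 (a local min of the u-part); v converges to -2. The iterate converges to (-2, -2).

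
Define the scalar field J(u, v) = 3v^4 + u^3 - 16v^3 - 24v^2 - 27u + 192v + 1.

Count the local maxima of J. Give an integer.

J separates as a function of u plus a function of v, so ∇J=0 decouples.
∂J/∂u = 3(u - 3)(u + 3) = 0 at u ∈ {-3, 3}; ∂J/∂v = 12(v - 4)(v - 2)(v + 2) = 0 at v ∈ {-2, 2, 4}.
The Hessian is diagonal: diag(J_uu, J_vv). Second derivatives: J_uu(-3)=-18, J_uu(3)=18; J_vv(-2)=288, J_vv(2)=-96, J_vv(4)=144.
Local maxima occur where both diagonal entries negative: (-3, 2). Count: 1.

1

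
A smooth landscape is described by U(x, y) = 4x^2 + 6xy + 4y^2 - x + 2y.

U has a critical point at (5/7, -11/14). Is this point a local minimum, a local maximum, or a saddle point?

The Hessian of U is constant: H = [[8, 6], [6, 8]].
det(H) = 8·8 − 6² = 28.
det(H) > 0 and tr(H) = 16 > 0, so H is positive definite and the point is a local minimum.

local minimum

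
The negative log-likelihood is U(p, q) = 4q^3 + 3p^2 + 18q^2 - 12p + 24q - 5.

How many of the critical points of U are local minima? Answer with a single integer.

U separates as a function of p plus a function of q, so ∇U=0 decouples.
∂U/∂p = 6(p - 2) = 0 at p ∈ {2}; ∂U/∂q = 12(q + 1)(q + 2) = 0 at q ∈ {-2, -1}.
The Hessian is diagonal: diag(U_pp, U_qq). Second derivatives: U_pp(2)=6; U_qq(-2)=-12, U_qq(-1)=12.
Local minima occur where both diagonal entries positive: (2, -1). Count: 1.

1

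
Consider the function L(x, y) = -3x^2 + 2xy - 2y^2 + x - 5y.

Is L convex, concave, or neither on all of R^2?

L is quadratic, so its Hessian is the constant matrix H = [[-6, 2], [2, -4]].
det(H) = 20, tr(H) = -10.
det(H) > 0 and tr(H) < 0, so H is negative definite everywhere: concave.

concave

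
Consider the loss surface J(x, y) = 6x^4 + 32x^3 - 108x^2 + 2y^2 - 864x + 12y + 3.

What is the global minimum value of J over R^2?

J(x,y) separates as P(x) + Q(y) + 3, so its minimum is min P + min Q + 3.
P'(x) = 24(x - 3)(x + 3)(x + 4) vanishes at x ∈ {-4, -3, 3}; Q'(y) = 4y + 12 vanishes at y ∈ {-3}.
Local minima of P (where P''>0): P(-4)=1216, P(3)=-2214. Local minima of Q: Q(-3)=-18.
So the global minimum of J is P(3) + Q(-3) + 3 = -2214 − 18 + 3 = -2229, attained at (3, -3).

-2229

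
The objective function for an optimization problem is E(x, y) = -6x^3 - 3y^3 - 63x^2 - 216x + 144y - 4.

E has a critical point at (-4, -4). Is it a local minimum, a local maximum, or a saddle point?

The mixed partial ∂²E/∂x∂y is 0, so the Hessian at any point is diag(E_xx, E_yy) = diag(-18(2x + 7), -18y).
At (-4, -4): H = diag(18, 72).
Both eigenvalues are positive, so H is positive definite: a local minimum.

local minimum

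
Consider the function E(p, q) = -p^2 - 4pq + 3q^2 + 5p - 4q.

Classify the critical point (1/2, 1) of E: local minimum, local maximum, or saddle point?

saddle point

The Hessian of E is constant: H = [[-2, -4], [-4, 6]].
det(H) = (-2)·6 − (-4)² = -28.
Since det(H) < 0, H is indefinite and the critical point is a saddle point.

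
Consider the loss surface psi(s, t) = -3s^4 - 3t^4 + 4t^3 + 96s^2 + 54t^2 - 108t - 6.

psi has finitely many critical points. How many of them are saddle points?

4

psi separates as a function of s plus a function of t, so ∇psi=0 decouples.
∂psi/∂s = -12s(s - 4)(s + 4) = 0 at s ∈ {-4, 0, 4}; ∂psi/∂t = -12(t - 3)(t - 1)(t + 3) = 0 at t ∈ {-3, 1, 3}.
The Hessian is diagonal: diag(psi_ss, psi_tt). Second derivatives: psi_ss(-4)=-384, psi_ss(0)=192, psi_ss(4)=-384; psi_tt(-3)=-288, psi_tt(1)=96, psi_tt(3)=-144.
Saddle points occur where the two diagonal entries have opposite signs: (-4, 1), (0, -3), (0, 3), (4, 1). Count: 4.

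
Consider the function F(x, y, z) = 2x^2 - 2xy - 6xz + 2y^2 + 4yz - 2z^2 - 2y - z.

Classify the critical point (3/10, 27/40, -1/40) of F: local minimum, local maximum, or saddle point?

The Hessian is constant: H = [[4, -2, -6], [-2, 4, 4], [-6, 4, -4]].
Leading principal minors: Δ₁ = 4, Δ₂ = 12, Δ₃ = -160.
The minors fit neither the all-positive nor the alternating-sign pattern, so H is indefinite: a saddle point.

saddle point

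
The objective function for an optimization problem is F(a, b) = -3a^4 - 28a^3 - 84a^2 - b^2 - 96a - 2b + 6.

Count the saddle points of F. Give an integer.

1

F separates as a function of a plus a function of b, so ∇F=0 decouples.
∂F/∂a = -12(a + 1)(a + 2)(a + 4) = 0 at a ∈ {-4, -2, -1}; ∂F/∂b = -2(b + 1) = 0 at b ∈ {-1}.
The Hessian is diagonal: diag(F_aa, F_bb). Second derivatives: F_aa(-4)=-72, F_aa(-2)=24, F_aa(-1)=-36; F_bb(-1)=-2.
Saddle points occur where the two diagonal entries have opposite signs: (-2, -1). Count: 1.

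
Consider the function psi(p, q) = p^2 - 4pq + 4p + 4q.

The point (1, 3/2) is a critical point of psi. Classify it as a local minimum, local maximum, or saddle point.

saddle point

The Hessian of psi is constant: H = [[2, -4], [-4, 0]].
det(H) = 2·0 − (-4)² = -16.
Since det(H) < 0, H is indefinite and the critical point is a saddle point.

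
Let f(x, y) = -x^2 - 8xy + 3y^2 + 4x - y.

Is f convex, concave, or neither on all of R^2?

neither

f is quadratic, so its Hessian is the constant matrix H = [[-2, -8], [-8, 6]].
det(H) = -76, tr(H) = 4.
det(H) < 0, so H is indefinite: neither convex nor concave.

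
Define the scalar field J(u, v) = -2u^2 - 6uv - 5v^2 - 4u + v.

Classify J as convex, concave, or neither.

concave

J is quadratic, so its Hessian is the constant matrix H = [[-4, -6], [-6, -10]].
det(H) = 4, tr(H) = -14.
det(H) > 0 and tr(H) < 0, so H is negative definite everywhere: concave.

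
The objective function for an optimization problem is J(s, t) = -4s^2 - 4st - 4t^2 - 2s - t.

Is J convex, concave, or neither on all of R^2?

J is quadratic, so its Hessian is the constant matrix H = [[-8, -4], [-4, -8]].
det(H) = 48, tr(H) = -16.
det(H) > 0 and tr(H) < 0, so H is negative definite everywhere: concave.

concave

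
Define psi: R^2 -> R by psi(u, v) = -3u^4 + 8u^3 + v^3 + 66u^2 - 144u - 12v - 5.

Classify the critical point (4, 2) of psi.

saddle point

The mixed partial ∂²psi/∂u∂v is 0, so the Hessian at any point is diag(psi_uu, psi_vv) = diag(12(-3u^2 + 4u + 11), 6v).
At (4, 2): H = diag(-252, 12).
The eigenvalues have opposite signs, so H is indefinite: a saddle point.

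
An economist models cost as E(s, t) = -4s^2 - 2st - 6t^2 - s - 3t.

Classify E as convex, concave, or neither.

E is quadratic, so its Hessian is the constant matrix H = [[-8, -2], [-2, -12]].
det(H) = 92, tr(H) = -20.
det(H) > 0 and tr(H) < 0, so H is negative definite everywhere: concave.

concave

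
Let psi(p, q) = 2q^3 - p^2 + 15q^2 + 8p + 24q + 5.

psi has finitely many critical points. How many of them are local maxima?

1

psi separates as a function of p plus a function of q, so ∇psi=0 decouples.
∂psi/∂p = -2(p - 4) = 0 at p ∈ {4}; ∂psi/∂q = 6(q + 1)(q + 4) = 0 at q ∈ {-4, -1}.
The Hessian is diagonal: diag(psi_pp, psi_qq). Second derivatives: psi_pp(4)=-2; psi_qq(-4)=-18, psi_qq(-1)=18.
Local maxima occur where both diagonal entries negative: (4, -4). Count: 1.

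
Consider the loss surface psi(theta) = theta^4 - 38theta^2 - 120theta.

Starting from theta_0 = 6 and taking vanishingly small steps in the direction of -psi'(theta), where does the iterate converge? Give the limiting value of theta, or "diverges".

psi'(theta) = 4(theta - 5)(theta + 2)(theta + 3), so psi'(6) = 288.
Gradient descent moves in the -psi' direction, i.e. theta is decreasing.
The nearest critical point in that direction is theta = 5, where psi'' = 224 > 0 (a local minimum). The iterate converges there.

5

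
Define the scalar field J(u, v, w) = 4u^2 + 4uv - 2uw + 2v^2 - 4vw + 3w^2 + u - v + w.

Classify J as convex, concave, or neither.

J is quadratic, so its Hessian is the constant matrix H = [[8, 4, -2], [4, 4, -4], [-2, -4, 6]].
Leading principal minors: 8, 16, 16.
All positive ⇒ H ≻ 0 ⇒ convex.

convex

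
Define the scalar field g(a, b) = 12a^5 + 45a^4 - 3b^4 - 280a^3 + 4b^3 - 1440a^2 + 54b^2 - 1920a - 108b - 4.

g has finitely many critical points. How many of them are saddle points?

6

g separates as a function of a plus a function of b, so ∇g=0 decouples.
∂g/∂a = 60(a - 4)(a + 1)(a + 2)(a + 4) = 0 at a ∈ {-4, -2, -1, 4}; ∂g/∂b = -12(b - 3)(b - 1)(b + 3) = 0 at b ∈ {-3, 1, 3}.
The Hessian is diagonal: diag(g_aa, g_bb). Second derivatives: g_aa(-4)=-2880, g_aa(-2)=720, g_aa(-1)=-900, g_aa(4)=14400; g_bb(-3)=-288, g_bb(1)=96, g_bb(3)=-144.
Saddle points occur where the two diagonal entries have opposite signs: (-4, 1), (-2, -3), (-2, 3), (-1, 1), (4, -3), (4, 3). Count: 6.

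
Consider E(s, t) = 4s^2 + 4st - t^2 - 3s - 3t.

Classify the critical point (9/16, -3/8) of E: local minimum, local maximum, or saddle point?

The Hessian of E is constant: H = [[8, 4], [4, -2]].
det(H) = 8·(-2) − 4² = -32.
Since det(H) < 0, H is indefinite and the critical point is a saddle point.

saddle point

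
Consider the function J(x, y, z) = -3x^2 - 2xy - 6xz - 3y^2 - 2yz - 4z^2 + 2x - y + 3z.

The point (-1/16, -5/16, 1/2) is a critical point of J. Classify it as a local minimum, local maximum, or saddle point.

local maximum

The Hessian is constant: H = [[-6, -2, -6], [-2, -6, -2], [-6, -2, -8]].
Leading principal minors: Δ₁ = -6, Δ₂ = 32, Δ₃ = -64.
The minors alternate sign starting negative (−, +, −), so H is negative definite: a local maximum.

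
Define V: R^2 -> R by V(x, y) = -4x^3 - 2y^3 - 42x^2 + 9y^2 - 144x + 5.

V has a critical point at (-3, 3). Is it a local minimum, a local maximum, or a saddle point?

local maximum

The mixed partial ∂²V/∂x∂y is 0, so the Hessian at any point is diag(V_xx, V_yy) = diag(-12(2x + 7), 6(-2y + 3)).
At (-3, 3): H = diag(-12, -18).
Both eigenvalues are negative, so H is negative definite: a local maximum.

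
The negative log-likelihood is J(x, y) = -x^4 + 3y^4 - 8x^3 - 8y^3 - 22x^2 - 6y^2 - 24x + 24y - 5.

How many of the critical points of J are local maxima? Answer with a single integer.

2

J separates as a function of x plus a function of y, so ∇J=0 decouples.
∂J/∂x = -4(x + 1)(x + 2)(x + 3) = 0 at x ∈ {-3, -2, -1}; ∂J/∂y = 12(y - 2)(y - 1)(y + 1) = 0 at y ∈ {-1, 1, 2}.
The Hessian is diagonal: diag(J_xx, J_yy). Second derivatives: J_xx(-3)=-8, J_xx(-2)=4, J_xx(-1)=-8; J_yy(-1)=72, J_yy(1)=-24, J_yy(2)=36.
Local maxima occur where both diagonal entries negative: (-3, 1), (-1, 1). Count: 2.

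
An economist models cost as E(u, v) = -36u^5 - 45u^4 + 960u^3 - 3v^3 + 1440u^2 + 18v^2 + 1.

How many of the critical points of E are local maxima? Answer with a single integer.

2

E separates as a function of u plus a function of v, so ∇E=0 decouples.
∂E/∂u = -180u(u - 4)(u + 1)(u + 4) = 0 at u ∈ {-4, -1, 0, 4}; ∂E/∂v = -9v(v - 4) = 0 at v ∈ {0, 4}.
The Hessian is diagonal: diag(E_uu, E_vv). Second derivatives: E_uu(-4)=17280, E_uu(-1)=-2700, E_uu(0)=2880, E_uu(4)=-28800; E_vv(0)=36, E_vv(4)=-36.
Local maxima occur where both diagonal entries negative: (-1, 4), (4, 4). Count: 2.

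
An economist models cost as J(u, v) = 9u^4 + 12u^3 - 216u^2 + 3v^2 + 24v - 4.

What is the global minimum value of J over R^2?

-1972

J(u,v) separates as P(u) + Q(v) − 4, so its minimum is min P + min Q − 4.
P'(u) = 36u(u - 3)(u + 4) vanishes at u ∈ {-4, 0, 3}; Q'(v) = 6v + 24 vanishes at v ∈ {-4}.
Local minima of P (where P''>0): P(-4)=-1920, P(3)=-891. Local minima of Q: Q(-4)=-48.
So the global minimum of J is P(-4) + Q(-4) − 4 = -1920 − 48 − 4 = -1972, attained at (-4, -4).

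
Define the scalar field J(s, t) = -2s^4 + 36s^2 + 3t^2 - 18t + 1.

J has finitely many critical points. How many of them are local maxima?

J separates as a function of s plus a function of t, so ∇J=0 decouples.
∂J/∂s = -8s(s - 3)(s + 3) = 0 at s ∈ {-3, 0, 3}; ∂J/∂t = 6(t - 3) = 0 at t ∈ {3}.
The Hessian is diagonal: diag(J_ss, J_tt). Second derivatives: J_ss(-3)=-144, J_ss(0)=72, J_ss(3)=-144; J_tt(3)=6.
Local maxima occur where both diagonal entries negative: none. Count: 0.

0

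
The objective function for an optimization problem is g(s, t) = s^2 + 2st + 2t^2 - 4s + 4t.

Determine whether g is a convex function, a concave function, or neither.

g is quadratic, so its Hessian is the constant matrix H = [[2, 2], [2, 4]].
det(H) = 4, tr(H) = 6.
det(H) > 0 and tr(H) > 0, so H is positive definite everywhere: convex.

convex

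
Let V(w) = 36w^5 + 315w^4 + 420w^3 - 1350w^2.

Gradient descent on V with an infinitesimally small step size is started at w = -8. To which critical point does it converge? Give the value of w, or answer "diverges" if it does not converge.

V'(w) = 180w(w - 1)(w + 3)(w + 5), so V'(-8) = 194400.
Gradient descent moves in the -V' direction, i.e. w is decreasing.
There is no critical point below w=-8, and V' keeps the same sign, so the iterate runs off to −∞.

diverges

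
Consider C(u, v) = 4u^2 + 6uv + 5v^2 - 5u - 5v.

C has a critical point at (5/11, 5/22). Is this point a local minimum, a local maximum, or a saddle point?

local minimum

The Hessian of C is constant: H = [[8, 6], [6, 10]].
det(H) = 8·10 − 6² = 44.
det(H) > 0 and tr(H) = 18 > 0, so H is positive definite and the point is a local minimum.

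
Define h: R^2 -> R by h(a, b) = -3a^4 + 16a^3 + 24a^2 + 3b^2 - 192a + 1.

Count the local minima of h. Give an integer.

h separates as a function of a plus a function of b, so ∇h=0 decouples.
∂h/∂a = -12(a - 4)(a - 2)(a + 2) = 0 at a ∈ {-2, 2, 4}; ∂h/∂b = 6b = 0 at b ∈ {0}.
The Hessian is diagonal: diag(h_aa, h_bb). Second derivatives: h_aa(-2)=-288, h_aa(2)=96, h_aa(4)=-144; h_bb(0)=6.
Local minima occur where both diagonal entries positive: (2, 0). Count: 1.

1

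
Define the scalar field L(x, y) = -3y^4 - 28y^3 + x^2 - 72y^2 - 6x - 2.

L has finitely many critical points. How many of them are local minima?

L separates as a function of x plus a function of y, so ∇L=0 decouples.
∂L/∂x = 2(x - 3) = 0 at x ∈ {3}; ∂L/∂y = -12y(y + 3)(y + 4) = 0 at y ∈ {-4, -3, 0}.
The Hessian is diagonal: diag(L_xx, L_yy). Second derivatives: L_xx(3)=2; L_yy(-4)=-48, L_yy(-3)=36, L_yy(0)=-144.
Local minima occur where both diagonal entries positive: (3, -3). Count: 1.

1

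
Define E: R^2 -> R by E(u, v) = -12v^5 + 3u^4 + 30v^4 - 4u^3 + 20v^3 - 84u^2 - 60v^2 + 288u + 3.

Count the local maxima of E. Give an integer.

2

E separates as a function of u plus a function of v, so ∇E=0 decouples.
∂E/∂u = 12(u - 3)(u - 2)(u + 4) = 0 at u ∈ {-4, 2, 3}; ∂E/∂v = -60v(v - 2)(v - 1)(v + 1) = 0 at v ∈ {-1, 0, 1, 2}.
The Hessian is diagonal: diag(E_uu, E_vv). Second derivatives: E_uu(-4)=504, E_uu(2)=-72, E_uu(3)=84; E_vv(-1)=360, E_vv(0)=-120, E_vv(1)=120, E_vv(2)=-360.
Local maxima occur where both diagonal entries negative: (2, 0), (2, 2). Count: 2.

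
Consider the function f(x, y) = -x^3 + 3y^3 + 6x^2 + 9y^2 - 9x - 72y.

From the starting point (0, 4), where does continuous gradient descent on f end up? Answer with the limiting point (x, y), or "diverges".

(1, 2)

f is separable, so gradient descent decouples: x follows -∂f/∂x, y follows -∂f/∂y.
∂f/∂x = -3(x - 3)(x - 1); at x=0 this is -9, so x increases.
∂f/∂y = 9(y - 2)(y + 4); at y=4 this is 144, so y decreases.
x converges to its nearest critical value 1 (a local min of the x-part); y converges to 2. The iterate converges to (1, 2).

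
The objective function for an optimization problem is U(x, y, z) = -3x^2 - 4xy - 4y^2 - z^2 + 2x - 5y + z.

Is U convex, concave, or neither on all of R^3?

concave

U is quadratic, so its Hessian is the constant matrix H = [[-6, -4, 0], [-4, -8, 0], [0, 0, -2]].
Leading principal minors: -6, 32, -64.
Signs alternate −, +, − ⇒ H ≺ 0 ⇒ concave.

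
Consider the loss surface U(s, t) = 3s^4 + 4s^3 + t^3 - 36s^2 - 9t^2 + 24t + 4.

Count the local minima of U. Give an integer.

2

U separates as a function of s plus a function of t, so ∇U=0 decouples.
∂U/∂s = 12s(s - 2)(s + 3) = 0 at s ∈ {-3, 0, 2}; ∂U/∂t = 3(t - 4)(t - 2) = 0 at t ∈ {2, 4}.
The Hessian is diagonal: diag(U_ss, U_tt). Second derivatives: U_ss(-3)=180, U_ss(0)=-72, U_ss(2)=120; U_tt(2)=-6, U_tt(4)=6.
Local minima occur where both diagonal entries positive: (-3, 4), (2, 4). Count: 2.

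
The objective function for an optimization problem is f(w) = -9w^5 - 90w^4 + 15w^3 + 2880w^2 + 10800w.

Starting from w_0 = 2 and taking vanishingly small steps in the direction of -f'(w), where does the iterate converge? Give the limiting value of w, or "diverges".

-3

f'(w) = -45(w - 4)(w + 3)(w + 4)(w + 5), so f'(2) = 18900.
Gradient descent moves in the -f' direction, i.e. w is decreasing.
The nearest critical point in that direction is w = -3, where f'' = 630 > 0 (a local minimum). The iterate converges there.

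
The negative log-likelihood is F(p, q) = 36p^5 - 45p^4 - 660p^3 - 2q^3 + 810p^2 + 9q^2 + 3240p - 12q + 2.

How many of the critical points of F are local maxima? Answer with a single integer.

2

F separates as a function of p plus a function of q, so ∇F=0 decouples.
∂F/∂p = 180(p - 3)(p - 2)(p + 1)(p + 3) = 0 at p ∈ {-3, -1, 2, 3}; ∂F/∂q = -6(q - 2)(q - 1) = 0 at q ∈ {1, 2}.
The Hessian is diagonal: diag(F_pp, F_qq). Second derivatives: F_pp(-3)=-10800, F_pp(-1)=4320, F_pp(2)=-2700, F_pp(3)=4320; F_qq(1)=6, F_qq(2)=-6.
Local maxima occur where both diagonal entries negative: (-3, 2), (2, 2). Count: 2.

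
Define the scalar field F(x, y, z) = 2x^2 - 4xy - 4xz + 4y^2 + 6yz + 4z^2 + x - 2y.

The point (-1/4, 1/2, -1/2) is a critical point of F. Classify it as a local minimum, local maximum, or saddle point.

local minimum

The Hessian is constant: H = [[4, -4, -4], [-4, 8, 6], [-4, 6, 8]].
Leading principal minors: Δ₁ = 4, Δ₂ = 16, Δ₃ = 48.
All leading minors are positive, so H is positive definite: a local minimum.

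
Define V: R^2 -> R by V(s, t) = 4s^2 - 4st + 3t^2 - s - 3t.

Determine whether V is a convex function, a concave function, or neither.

V is quadratic, so its Hessian is the constant matrix H = [[8, -4], [-4, 6]].
det(H) = 32, tr(H) = 14.
det(H) > 0 and tr(H) > 0, so H is positive definite everywhere: convex.

convex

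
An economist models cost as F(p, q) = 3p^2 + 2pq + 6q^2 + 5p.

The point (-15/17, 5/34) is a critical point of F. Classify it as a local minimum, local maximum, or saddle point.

local minimum

The Hessian of F is constant: H = [[6, 2], [2, 12]].
det(H) = 6·12 − 2² = 68.
det(H) > 0 and tr(H) = 18 > 0, so H is positive definite and the point is a local minimum.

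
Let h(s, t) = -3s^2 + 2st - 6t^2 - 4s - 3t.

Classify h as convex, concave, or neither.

concave

h is quadratic, so its Hessian is the constant matrix H = [[-6, 2], [2, -12]].
det(H) = 68, tr(H) = -18.
det(H) > 0 and tr(H) < 0, so H is negative definite everywhere: concave.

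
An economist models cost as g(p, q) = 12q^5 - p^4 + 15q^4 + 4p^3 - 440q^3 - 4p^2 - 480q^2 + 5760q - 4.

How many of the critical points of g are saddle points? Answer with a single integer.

6

g separates as a function of p plus a function of q, so ∇g=0 decouples.
∂g/∂p = -4p(p - 2)(p - 1) = 0 at p ∈ {0, 1, 2}; ∂g/∂q = 60(q - 4)(q - 2)(q + 3)(q + 4) = 0 at q ∈ {-4, -3, 2, 4}.
The Hessian is diagonal: diag(g_pp, g_qq). Second derivatives: g_pp(0)=-8, g_pp(1)=4, g_pp(2)=-8; g_qq(-4)=-2880, g_qq(-3)=2100, g_qq(2)=-3600, g_qq(4)=6720.
Saddle points occur where the two diagonal entries have opposite signs: (0, -3), (0, 4), (1, -4), (1, 2), (2, -3), (2, 4). Count: 6.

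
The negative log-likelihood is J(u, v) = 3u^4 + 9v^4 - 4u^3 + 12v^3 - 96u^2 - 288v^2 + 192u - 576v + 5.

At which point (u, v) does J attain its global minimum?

J(u,v) separates as P(u) + Q(v) + 5, so its minimum is min P + min Q + 5.
P'(u) = 12(u - 4)(u - 1)(u + 4) vanishes at u ∈ {-4, 1, 4}; Q'(v) = 36(v - 4)(v + 1)(v + 4) vanishes at v ∈ {-4, -1, 4}.
Local minima of P (where P''>0): P(-4)=-1280, P(4)=-256. Local minima of Q: Q(-4)=-768, Q(4)=-3840.
So the global minimum of J is P(-4) + Q(4) + 5 = -1280 − 3840 + 5 = -5115, attained at (-4, 4).

(-4, 4)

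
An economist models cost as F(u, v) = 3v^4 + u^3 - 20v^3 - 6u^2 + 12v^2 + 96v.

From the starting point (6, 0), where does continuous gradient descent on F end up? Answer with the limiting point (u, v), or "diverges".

(4, -1)

F is separable, so gradient descent decouples: u follows -∂F/∂u, v follows -∂F/∂v.
∂F/∂u = 3u(u - 4); at u=6 this is 36, so u decreases.
∂F/∂v = 12(v - 4)(v - 2)(v + 1); at v=0 this is 96, so v decreases.
u converges to its nearest critical value 4 (a local min of the u-part); v converges to -1. The iterate converges to (4, -1).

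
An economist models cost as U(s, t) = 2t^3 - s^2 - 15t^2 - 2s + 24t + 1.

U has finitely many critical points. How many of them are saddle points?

1

U separates as a function of s plus a function of t, so ∇U=0 decouples.
∂U/∂s = -2(s + 1) = 0 at s ∈ {-1}; ∂U/∂t = 6(t - 4)(t - 1) = 0 at t ∈ {1, 4}.
The Hessian is diagonal: diag(U_ss, U_tt). Second derivatives: U_ss(-1)=-2; U_tt(1)=-18, U_tt(4)=18.
Saddle points occur where the two diagonal entries have opposite signs: (-1, 4). Count: 1.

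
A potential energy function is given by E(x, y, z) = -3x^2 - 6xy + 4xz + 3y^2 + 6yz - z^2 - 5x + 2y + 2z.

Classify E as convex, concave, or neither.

neither

E is quadratic, so its Hessian is the constant matrix H = [[-6, -6, 4], [-6, 6, 6], [4, 6, -2]].
Leading principal minors: -6, -72, -24.
Neither pattern holds ⇒ H is indefinite ⇒ neither convex nor concave.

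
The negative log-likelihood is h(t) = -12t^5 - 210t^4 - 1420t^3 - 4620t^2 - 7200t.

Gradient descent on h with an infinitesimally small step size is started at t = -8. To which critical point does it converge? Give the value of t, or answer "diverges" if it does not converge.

-5

h'(t) = -60(t + 2)(t + 3)(t + 4)(t + 5), so h'(-8) = -21600.
Gradient descent moves in the -h' direction, i.e. t is increasing.
The nearest critical point in that direction is t = -5, where h'' = 360 > 0 (a local minimum). The iterate converges there.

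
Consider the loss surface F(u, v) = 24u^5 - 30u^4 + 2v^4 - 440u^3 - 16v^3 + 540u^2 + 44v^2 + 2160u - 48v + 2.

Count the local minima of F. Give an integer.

F separates as a function of u plus a function of v, so ∇F=0 decouples.
∂F/∂u = 120(u - 3)(u - 2)(u + 1)(u + 3) = 0 at u ∈ {-3, -1, 2, 3}; ∂F/∂v = 8(v - 3)(v - 2)(v - 1) = 0 at v ∈ {1, 2, 3}.
The Hessian is diagonal: diag(F_uu, F_vv). Second derivatives: F_uu(-3)=-7200, F_uu(-1)=2880, F_uu(2)=-1800, F_uu(3)=2880; F_vv(1)=16, F_vv(2)=-8, F_vv(3)=16.
Local minima occur where both diagonal entries positive: (-1, 1), (-1, 3), (3, 1), (3, 3). Count: 4.

4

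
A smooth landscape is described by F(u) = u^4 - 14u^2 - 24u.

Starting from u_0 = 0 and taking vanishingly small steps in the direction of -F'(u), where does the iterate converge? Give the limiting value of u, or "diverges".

F'(u) = 4(u - 3)(u + 1)(u + 2), so F'(0) = -24.
Gradient descent moves in the -F' direction, i.e. u is increasing.
The nearest critical point in that direction is u = 3, where F'' = 80 > 0 (a local minimum). The iterate converges there.

3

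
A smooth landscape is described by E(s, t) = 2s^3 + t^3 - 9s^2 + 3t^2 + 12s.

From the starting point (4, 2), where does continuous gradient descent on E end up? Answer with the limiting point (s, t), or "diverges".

E is separable, so gradient descent decouples: s follows -∂E/∂s, t follows -∂E/∂t.
∂E/∂s = 6(s - 2)(s - 1); at s=4 this is 36, so s decreases.
∂E/∂t = 3t(t + 2); at t=2 this is 24, so t decreases.
s converges to its nearest critical value 2 (a local min of the s-part); t converges to 0. The iterate converges to (2, 0).

(2, 0)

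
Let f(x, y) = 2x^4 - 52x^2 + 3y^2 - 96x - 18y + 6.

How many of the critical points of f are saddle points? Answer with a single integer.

1

f separates as a function of x plus a function of y, so ∇f=0 decouples.
∂f/∂x = 8(x - 4)(x + 1)(x + 3) = 0 at x ∈ {-3, -1, 4}; ∂f/∂y = 6(y - 3) = 0 at y ∈ {3}.
The Hessian is diagonal: diag(f_xx, f_yy). Second derivatives: f_xx(-3)=112, f_xx(-1)=-80, f_xx(4)=280; f_yy(3)=6.
Saddle points occur where the two diagonal entries have opposite signs: (-1, 3). Count: 1.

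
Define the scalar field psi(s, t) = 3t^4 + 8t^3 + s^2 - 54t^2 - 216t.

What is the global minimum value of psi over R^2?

-675

psi(s,t) separates as P(s) + Q(t), so its minimum is min P + min Q.
P'(s) = 2s vanishes at s ∈ {0}; Q'(t) = 12(t - 3)(t + 2)(t + 3) vanishes at t ∈ {-3, -2, 3}.
Local minima of P (where P''>0): P(0)=0. Local minima of Q: Q(-3)=189, Q(3)=-675.
So the global minimum of psi is P(0) + Q(3) = 0 − 675 = -675, attained at (0, 3).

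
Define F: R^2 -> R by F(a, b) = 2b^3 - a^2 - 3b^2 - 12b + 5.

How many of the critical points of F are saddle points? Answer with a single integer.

F separates as a function of a plus a function of b, so ∇F=0 decouples.
∂F/∂a = -2a = 0 at a ∈ {0}; ∂F/∂b = 6(b - 2)(b + 1) = 0 at b ∈ {-1, 2}.
The Hessian is diagonal: diag(F_aa, F_bb). Second derivatives: F_aa(0)=-2; F_bb(-1)=-18, F_bb(2)=18.
Saddle points occur where the two diagonal entries have opposite signs: (0, 2). Count: 1.

1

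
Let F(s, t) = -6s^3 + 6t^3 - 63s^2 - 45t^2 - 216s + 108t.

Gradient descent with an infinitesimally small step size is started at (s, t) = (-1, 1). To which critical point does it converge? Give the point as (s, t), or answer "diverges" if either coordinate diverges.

diverges

F is separable, so gradient descent decouples: s follows -∂F/∂s, t follows -∂F/∂t.
∂F/∂s = -18(s + 3)(s + 4); at s=-1 this is -108, so s increases.
∂F/∂t = 18(t - 3)(t - 2); at t=1 this is 36, so t decreases.
The s-coordinate has no critical point in that direction and runs off to infinity.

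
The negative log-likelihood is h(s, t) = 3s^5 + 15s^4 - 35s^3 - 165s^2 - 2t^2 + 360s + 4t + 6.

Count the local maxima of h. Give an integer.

h separates as a function of s plus a function of t, so ∇h=0 decouples.
∂h/∂s = 15(s - 2)(s - 1)(s + 3)(s + 4) = 0 at s ∈ {-4, -3, 1, 2}; ∂h/∂t = -4(t - 1) = 0 at t ∈ {1}.
The Hessian is diagonal: diag(h_ss, h_tt). Second derivatives: h_ss(-4)=-450, h_ss(-3)=300, h_ss(1)=-300, h_ss(2)=450; h_tt(1)=-4.
Local maxima occur where both diagonal entries negative: (-4, 1), (1, 1). Count: 2.

2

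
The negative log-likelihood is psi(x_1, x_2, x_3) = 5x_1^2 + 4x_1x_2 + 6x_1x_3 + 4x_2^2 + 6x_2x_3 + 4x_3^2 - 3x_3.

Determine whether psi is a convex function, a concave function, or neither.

convex

psi is quadratic, so its Hessian is the constant matrix H = [[10, 4, 6], [4, 8, 6], [6, 6, 8]].
Leading principal minors: 10, 64, 152.
All positive ⇒ H ≻ 0 ⇒ convex.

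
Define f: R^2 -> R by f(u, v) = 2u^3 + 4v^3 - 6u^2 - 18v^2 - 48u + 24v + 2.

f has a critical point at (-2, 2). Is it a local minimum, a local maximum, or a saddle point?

saddle point

The mixed partial ∂²f/∂u∂v is 0, so the Hessian at any point is diag(f_uu, f_vv) = diag(12(u - 1), 12(2v - 3)).
At (-2, 2): H = diag(-36, 12).
The eigenvalues have opposite signs, so H is indefinite: a saddle point.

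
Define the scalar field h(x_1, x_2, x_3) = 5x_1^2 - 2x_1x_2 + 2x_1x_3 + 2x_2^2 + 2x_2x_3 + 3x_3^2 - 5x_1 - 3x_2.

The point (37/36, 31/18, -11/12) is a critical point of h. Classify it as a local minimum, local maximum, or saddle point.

local minimum

The Hessian is constant: H = [[10, -2, 2], [-2, 4, 2], [2, 2, 6]].
Leading principal minors: Δ₁ = 10, Δ₂ = 36, Δ₃ = 144.
All leading minors are positive, so H is positive definite: a local minimum.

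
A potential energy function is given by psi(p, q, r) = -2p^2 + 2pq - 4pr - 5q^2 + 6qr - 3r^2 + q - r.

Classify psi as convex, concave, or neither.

concave

psi is quadratic, so its Hessian is the constant matrix H = [[-4, 2, -4], [2, -10, 6], [-4, 6, -6]].
Leading principal minors: -4, 36, -8.
Signs alternate −, +, − ⇒ H ≺ 0 ⇒ concave.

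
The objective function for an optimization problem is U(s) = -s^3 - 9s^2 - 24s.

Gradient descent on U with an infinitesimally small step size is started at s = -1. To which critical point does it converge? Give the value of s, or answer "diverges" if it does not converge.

diverges

U'(s) = -3(s + 2)(s + 4), so U'(-1) = -9.
Gradient descent moves in the -U' direction, i.e. s is increasing.
There is no critical point above s=-1, and U' keeps the same sign, so the iterate runs off to +∞.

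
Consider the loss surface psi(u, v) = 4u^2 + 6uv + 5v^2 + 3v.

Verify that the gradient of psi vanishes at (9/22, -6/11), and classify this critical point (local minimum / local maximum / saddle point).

∇psi = (8u + 6v, 6u + 10v + 3); substituting (9/22, -6/11) gives ∇psi = (0, 0), so (9/22, -6/11) is indeed a critical point.
The Hessian of psi is constant: H = [[8, 6], [6, 10]].
det(H) = 8·10 − 6² = 44.
det(H) > 0 and tr(H) = 18 > 0, so H is positive definite and the point is a local minimum.

local minimum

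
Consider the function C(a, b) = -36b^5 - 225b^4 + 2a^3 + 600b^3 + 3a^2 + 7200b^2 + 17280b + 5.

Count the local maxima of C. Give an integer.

C separates as a function of a plus a function of b, so ∇C=0 decouples.
∂C/∂a = 6a(a + 1) = 0 at a ∈ {-1, 0}; ∂C/∂b = -180(b - 4)(b + 2)(b + 3)(b + 4) = 0 at b ∈ {-4, -3, -2, 4}.
The Hessian is diagonal: diag(C_aa, C_bb). Second derivatives: C_aa(-1)=-6, C_aa(0)=6; C_bb(-4)=2880, C_bb(-3)=-1260, C_bb(-2)=2160, C_bb(4)=-60480.
Local maxima occur where both diagonal entries negative: (-1, -3), (-1, 4). Count: 2.

2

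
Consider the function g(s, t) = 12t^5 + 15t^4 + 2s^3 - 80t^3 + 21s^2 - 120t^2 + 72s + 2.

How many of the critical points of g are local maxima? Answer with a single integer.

2

g separates as a function of s plus a function of t, so ∇g=0 decouples.
∂g/∂s = 6(s + 3)(s + 4) = 0 at s ∈ {-4, -3}; ∂g/∂t = 60t(t - 2)(t + 1)(t + 2) = 0 at t ∈ {-2, -1, 0, 2}.
The Hessian is diagonal: diag(g_ss, g_tt). Second derivatives: g_ss(-4)=-6, g_ss(-3)=6; g_tt(-2)=-480, g_tt(-1)=180, g_tt(0)=-240, g_tt(2)=1440.
Local maxima occur where both diagonal entries negative: (-4, -2), (-4, 0). Count: 2.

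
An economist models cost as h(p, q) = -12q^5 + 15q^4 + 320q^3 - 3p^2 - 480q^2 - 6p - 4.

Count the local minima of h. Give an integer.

h separates as a function of p plus a function of q, so ∇h=0 decouples.
∂h/∂p = -6(p + 1) = 0 at p ∈ {-1}; ∂h/∂q = -60q(q - 4)(q - 1)(q + 4) = 0 at q ∈ {-4, 0, 1, 4}.
The Hessian is diagonal: diag(h_pp, h_qq). Second derivatives: h_pp(-1)=-6; h_qq(-4)=9600, h_qq(0)=-960, h_qq(1)=900, h_qq(4)=-5760.
Local minima occur where both diagonal entries positive: none. Count: 0.

0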